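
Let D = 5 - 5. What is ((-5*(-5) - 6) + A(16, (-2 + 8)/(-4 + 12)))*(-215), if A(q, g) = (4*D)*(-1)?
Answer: -4085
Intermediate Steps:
D = 0
A(q, g) = 0 (A(q, g) = (4*0)*(-1) = 0*(-1) = 0)
((-5*(-5) - 6) + A(16, (-2 + 8)/(-4 + 12)))*(-215) = ((-5*(-5) - 6) + 0)*(-215) = ((25 - 6) + 0)*(-215) = (19 + 0)*(-215) = 19*(-215) = -4085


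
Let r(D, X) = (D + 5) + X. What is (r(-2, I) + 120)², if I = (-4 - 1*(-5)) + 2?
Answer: 15876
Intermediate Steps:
I = 3 (I = (-4 + 5) + 2 = 1 + 2 = 3)
r(D, X) = 5 + D + X (r(D, X) = (5 + D) + X = 5 + D + X)
(r(-2, I) + 120)² = ((5 - 2 + 3) + 120)² = (6 + 120)² = 126² = 15876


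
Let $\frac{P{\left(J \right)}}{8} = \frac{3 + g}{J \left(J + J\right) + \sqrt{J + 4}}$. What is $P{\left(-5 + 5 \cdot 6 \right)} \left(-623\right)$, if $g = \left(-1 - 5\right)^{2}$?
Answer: $- \frac{242970000}{1562471} + \frac{194376 \sqrt{29}}{1562471} \approx -154.83$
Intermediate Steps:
$g = 36$ ($g = \left(-6\right)^{2} = 36$)
$P{\left(J \right)} = \frac{312}{\sqrt{4 + J} + 2 J^{2}}$ ($P{\left(J \right)} = 8 \frac{3 + 36}{J \left(J + J\right) + \sqrt{J + 4}} = 8 \frac{39}{J 2 J + \sqrt{4 + J}} = 8 \frac{39}{2 J^{2} + \sqrt{4 + J}} = 8 \frac{39}{\sqrt{4 + J} + 2 J^{2}} = \frac{312}{\sqrt{4 + J} + 2 J^{2}}$)
$P{\left(-5 + 5 \cdot 6 \right)} \left(-623\right) = \frac{312}{\sqrt{4 + \left(-5 + 5 \cdot 6\right)} + 2 \left(-5 + 5 \cdot 6\right)^{2}} \left(-623\right) = \frac{312}{\sqrt{4 + \left(-5 + 30\right)} + 2 \left(-5 + 30\right)^{2}} \left(-623\right) = \frac{312}{\sqrt{4 + 25} + 2 \cdot 25^{2}} \left(-623\right) = \frac{312}{\sqrt{29} + 2 \cdot 625} \left(-623\right) = \frac{312}{\sqrt{29} + 1250} \left(-623\right) = \frac{312}{1250 + \sqrt{29}} \left(-623\right) = - \frac{194376}{1250 + \sqrt{29}}$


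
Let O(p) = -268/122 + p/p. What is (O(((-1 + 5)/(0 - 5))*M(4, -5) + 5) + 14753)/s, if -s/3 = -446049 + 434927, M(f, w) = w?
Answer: 449930/1017663 ≈ 0.44212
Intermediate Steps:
O(p) = -73/61 (O(p) = -268*1/122 + 1 = -134/61 + 1 = -73/61)
s = 33366 (s = -3*(-446049 + 434927) = -3*(-11122) = 33366)
(O(((-1 + 5)/(0 - 5))*M(4, -5) + 5) + 14753)/s = (-73/61 + 14753)/33366 = (899860/61)*(1/33366) = 449930/1017663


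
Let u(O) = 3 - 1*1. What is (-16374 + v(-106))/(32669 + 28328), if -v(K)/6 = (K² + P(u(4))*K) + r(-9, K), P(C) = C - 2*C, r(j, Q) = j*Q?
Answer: -90786/60997 ≈ -1.4884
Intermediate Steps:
u(O) = 2 (u(O) = 3 - 1 = 2)
r(j, Q) = Q*j
P(C) = -C
v(K) = -6*K² + 66*K (v(K) = -6*((K² + (-1*2)*K) + K*(-9)) = -6*((K² - 2*K) - 9*K) = -6*(K² - 11*K) = -6*K² + 66*K)
(-16374 + v(-106))/(32669 + 28328) = (-16374 + 6*(-106)*(11 - 1*(-106)))/(32669 + 28328) = (-16374 + 6*(-106)*(11 + 106))/60997 = (-16374 + 6*(-106)*117)*(1/60997) = (-16374 - 74412)*(1/60997) = -90786*1/60997 = -90786/60997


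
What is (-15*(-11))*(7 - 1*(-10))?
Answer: 2805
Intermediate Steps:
(-15*(-11))*(7 - 1*(-10)) = 165*(7 + 10) = 165*17 = 2805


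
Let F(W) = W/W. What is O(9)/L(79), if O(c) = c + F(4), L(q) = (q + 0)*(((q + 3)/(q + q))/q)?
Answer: 790/41 ≈ 19.268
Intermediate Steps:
F(W) = 1
L(q) = (3 + q)/(2*q) (L(q) = q*(((3 + q)/((2*q)))/q) = q*(((3 + q)*(1/(2*q)))/q) = q*(((3 + q)/(2*q))/q) = q*((3 + q)/(2*q²)) = (3 + q)/(2*q))
O(c) = 1 + c (O(c) = c + 1 = 1 + c)
O(9)/L(79) = (1 + 9)/(((½)*(3 + 79)/79)) = 10/(((½)*(1/79)*82)) = 10/(41/79) = 10*(79/41) = 790/41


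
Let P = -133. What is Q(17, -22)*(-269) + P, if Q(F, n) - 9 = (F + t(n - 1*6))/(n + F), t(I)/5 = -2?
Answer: -10887/5 ≈ -2177.4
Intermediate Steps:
t(I) = -10 (t(I) = 5*(-2) = -10)
Q(F, n) = 9 + (-10 + F)/(F + n) (Q(F, n) = 9 + (F - 10)/(n + F) = 9 + (-10 + F)/(F + n))
Q(17, -22)*(-269) + P = ((-10 + 9*(-22) + 10*17)/(17 - 22))*(-269) - 133 = ((-10 - 198 + 170)/(-5))*(-269) - 133 = -⅕*(-38)*(-269) - 133 = (38/5)*(-269) - 133 = -10222/5 - 133 = -10887/5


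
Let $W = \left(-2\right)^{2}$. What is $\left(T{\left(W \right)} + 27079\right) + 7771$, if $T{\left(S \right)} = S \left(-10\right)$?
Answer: $34810$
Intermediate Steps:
$W = 4$
$T{\left(S \right)} = - 10 S$
$\left(T{\left(W \right)} + 27079\right) + 7771 = \left(\left(-10\right) 4 + 27079\right) + 7771 = \left(-40 + 27079\right) + 7771 = 27039 + 7771 = 34810$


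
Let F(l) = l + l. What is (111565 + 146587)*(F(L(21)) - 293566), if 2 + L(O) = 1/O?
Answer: -1591498819136/21 ≈ -7.5786e+10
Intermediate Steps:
L(O) = -2 + 1/O
F(l) = 2*l
(111565 + 146587)*(F(L(21)) - 293566) = (111565 + 146587)*(2*(-2 + 1/21) - 293566) = 258152*(2*(-2 + 1/21) - 293566) = 258152*(2*(-41/21) - 293566) = 258152*(-82/21 - 293566) = 258152*(-6164968/21) = -1591498819136/21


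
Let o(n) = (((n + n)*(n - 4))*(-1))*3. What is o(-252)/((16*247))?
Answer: -24192/247 ≈ -97.943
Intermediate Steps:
o(n) = -6*n*(-4 + n) (o(n) = (((2*n)*(-4 + n))*(-1))*3 = ((2*n*(-4 + n))*(-1))*3 = -2*n*(-4 + n)*3 = -6*n*(-4 + n))
o(-252)/((16*247)) = (6*(-252)*(4 - 1*(-252)))/((16*247)) = (6*(-252)*(4 + 252))/3952 = (6*(-252)*256)*(1/3952) = -387072*1/3952 = -24192/247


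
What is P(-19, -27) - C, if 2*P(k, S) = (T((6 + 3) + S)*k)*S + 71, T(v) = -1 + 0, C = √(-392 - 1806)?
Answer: -221 - I*√2198 ≈ -221.0 - 46.883*I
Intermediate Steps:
C = I*√2198 (C = √(-2198) = I*√2198 ≈ 46.883*I)
T(v) = -1
P(k, S) = 71/2 - S*k/2 (P(k, S) = ((-k)*S + 71)/2 = (-S*k + 71)/2 = (71 - S*k)/2 = 71/2 - S*k/2)
P(-19, -27) - C = (71/2 - ½*(-27)*(-19)) - I*√2198 = (71/2 - 513/2) - I*√2198 = -221 - I*√2198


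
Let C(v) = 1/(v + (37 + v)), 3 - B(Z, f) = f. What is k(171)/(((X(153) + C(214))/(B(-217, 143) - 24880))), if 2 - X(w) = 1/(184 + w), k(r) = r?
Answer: -335224903050/156641 ≈ -2.1401e+6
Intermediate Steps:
B(Z, f) = 3 - f
C(v) = 1/(37 + 2*v)
X(w) = 2 - 1/(184 + w)
k(171)/(((X(153) + C(214))/(B(-217, 143) - 24880))) = 171/((((367 + 2*153)/(184 + 153) + 1/(37 + 2*214))/((3 - 1*143) - 24880))) = 171/((((367 + 306)/337 + 1/(37 + 428))/((3 - 143) - 24880))) = 171/((((1/337)*673 + 1/465)/(-140 - 24880))) = 171/(((673/337 + 1/465)/(-25020))) = 171/(((313282/156705)*(-1/25020))) = 171/(-156641/1960379550) = 171*(-1960379550/156641) = -335224903050/156641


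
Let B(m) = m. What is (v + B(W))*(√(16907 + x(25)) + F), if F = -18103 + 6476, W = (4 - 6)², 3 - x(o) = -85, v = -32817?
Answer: 381516751 - 32813*√16995 ≈ 3.7724e+8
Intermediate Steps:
x(o) = 88 (x(o) = 3 - 1*(-85) = 3 + 85 = 88)
W = 4 (W = (-2)² = 4)
F = -11627
(v + B(W))*(√(16907 + x(25)) + F) = (-32817 + 4)*(√(16907 + 88) - 11627) = -32813*(√16995 - 11627) = -32813*(-11627 + √16995) = 381516751 - 32813*√16995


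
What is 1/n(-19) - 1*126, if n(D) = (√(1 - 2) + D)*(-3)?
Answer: -136817/1086 + I/1086 ≈ -125.98 + 0.00092081*I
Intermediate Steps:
n(D) = -3*I - 3*D (n(D) = (√(-1) + D)*(-3) = (I + D)*(-3) = -3*I - 3*D)
1/n(-19) - 1*126 = 1/(-3*I - 3*(-19)) - 1*126 = 1/(-3*I + 57) - 126 = 1/(57 - 3*I) - 126 = (57 + 3*I)/3258 - 126 = -126 + (57 + 3*I)/3258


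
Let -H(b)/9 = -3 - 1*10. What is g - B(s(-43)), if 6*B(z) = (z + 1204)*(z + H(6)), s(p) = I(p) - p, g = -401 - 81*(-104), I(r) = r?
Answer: -15455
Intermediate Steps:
H(b) = 117 (H(b) = -9*(-3 - 1*10) = -9*(-3 - 10) = -9*(-13) = 117)
g = 8023 (g = -401 + 8424 = 8023)
s(p) = 0 (s(p) = p - p = 0)
B(z) = (117 + z)*(1204 + z)/6 (B(z) = ((z + 1204)*(z + 117))/6 = ((1204 + z)*(117 + z))/6 = ((117 + z)*(1204 + z))/6 = (117 + z)*(1204 + z)/6)
g - B(s(-43)) = 8023 - (23478 + (⅙)*0² + (1321/6)*0) = 8023 - (23478 + (⅙)*0 + 0) = 8023 - (23478 + 0 + 0) = 8023 - 1*23478 = 8023 - 23478 = -15455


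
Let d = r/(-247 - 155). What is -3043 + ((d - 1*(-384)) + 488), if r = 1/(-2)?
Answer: -1745483/804 ≈ -2171.0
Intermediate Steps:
r = -½ ≈ -0.50000
d = 1/804 (d = -1/(2*(-247 - 155)) = -½/(-402) = -½*(-1/402) = 1/804 ≈ 0.0012438)
-3043 + ((d - 1*(-384)) + 488) = -3043 + ((1/804 - 1*(-384)) + 488) = -3043 + ((1/804 + 384) + 488) = -3043 + (308737/804 + 488) = -3043 + 701089/804 = -1745483/804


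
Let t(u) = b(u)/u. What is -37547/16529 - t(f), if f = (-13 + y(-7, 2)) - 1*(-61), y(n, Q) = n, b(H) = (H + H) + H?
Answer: -87134/16529 ≈ -5.2716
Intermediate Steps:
b(H) = 3*H (b(H) = 2*H + H = 3*H)
f = 41 (f = (-13 - 7) - 1*(-61) = -20 + 61 = 41)
t(u) = 3 (t(u) = (3*u)/u = 3)
-37547/16529 - t(f) = -37547/16529 - 1*3 = -37547*1/16529 - 3 = -37547/16529 - 3 = -87134/16529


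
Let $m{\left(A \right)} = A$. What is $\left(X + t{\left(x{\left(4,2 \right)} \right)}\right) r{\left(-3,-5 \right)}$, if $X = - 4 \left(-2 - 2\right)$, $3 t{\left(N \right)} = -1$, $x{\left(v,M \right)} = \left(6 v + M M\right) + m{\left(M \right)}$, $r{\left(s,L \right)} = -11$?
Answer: $- \frac{517}{3} \approx -172.33$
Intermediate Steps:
$x{\left(v,M \right)} = M + M^{2} + 6 v$ ($x{\left(v,M \right)} = \left(6 v + M M\right) + M = \left(6 v + M^{2}\right) + M = \left(M^{2} + 6 v\right) + M = M + M^{2} + 6 v$)
$t{\left(N \right)} = - \frac{1}{3}$ ($t{\left(N \right)} = \frac{1}{3} \left(-1\right) = - \frac{1}{3}$)
$X = 16$ ($X = \left(-4\right) \left(-4\right) = 16$)
$\left(X + t{\left(x{\left(4,2 \right)} \right)}\right) r{\left(-3,-5 \right)} = \left(16 - \frac{1}{3}\right) \left(-11\right) = \frac{47}{3} \left(-11\right) = - \frac{517}{3}$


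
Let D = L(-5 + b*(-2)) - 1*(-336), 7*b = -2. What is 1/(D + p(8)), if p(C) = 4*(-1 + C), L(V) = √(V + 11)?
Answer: 1274/463713 - √322/927426 ≈ 0.0027280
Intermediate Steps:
b = -2/7 (b = (⅐)*(-2) = -2/7 ≈ -0.28571)
L(V) = √(11 + V)
p(C) = -4 + 4*C
D = 336 + √322/7 (D = √(11 + (-5 - 2/7*(-2))) - 1*(-336) = √(11 + (-5 + 4/7)) + 336 = √(11 - 31/7) + 336 = √(46/7) + 336 = √322/7 + 336 = 336 + √322/7 ≈ 338.56)
1/(D + p(8)) = 1/((336 + √322/7) + (-4 + 4*8)) = 1/((336 + √322/7) + (-4 + 32)) = 1/((336 + √322/7) + 28) = 1/(364 + √322/7)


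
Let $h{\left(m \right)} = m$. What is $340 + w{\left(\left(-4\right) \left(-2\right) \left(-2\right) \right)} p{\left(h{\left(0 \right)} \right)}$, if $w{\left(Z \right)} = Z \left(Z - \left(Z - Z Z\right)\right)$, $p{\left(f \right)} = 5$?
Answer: $-20140$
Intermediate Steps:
$w{\left(Z \right)} = Z^{3}$ ($w{\left(Z \right)} = Z \left(Z + \left(Z^{2} - Z\right)\right) = Z Z^{2} = Z^{3}$)
$340 + w{\left(\left(-4\right) \left(-2\right) \left(-2\right) \right)} p{\left(h{\left(0 \right)} \right)} = 340 + \left(\left(-4\right) \left(-2\right) \left(-2\right)\right)^{3} \cdot 5 = 340 + \left(8 \left(-2\right)\right)^{3} \cdot 5 = 340 + \left(-16\right)^{3} \cdot 5 = 340 - 20480 = -20140$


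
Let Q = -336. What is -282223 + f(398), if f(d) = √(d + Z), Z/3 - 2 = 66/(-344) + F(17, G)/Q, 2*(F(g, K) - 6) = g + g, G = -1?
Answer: -282223 + 3*√64945867/1204 ≈ -2.8220e+5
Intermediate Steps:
F(g, K) = 6 + g (F(g, K) = 6 + (g + g)/2 = 6 + (2*g)/2 = 6 + g)
Z = 25135/4816 (Z = 6 + 3*(66/(-344) + (6 + 17)/(-336)) = 6 + 3*(66*(-1/344) + 23*(-1/336)) = 6 + 3*(-33/172 - 23/336) = 6 + 3*(-3761/14448) = 6 - 3761/4816 = 25135/4816 ≈ 5.2191)
f(d) = √(25135/4816 + d) (f(d) = √(d + 25135/4816) = √(25135/4816 + d))
-282223 + f(398) = -282223 + √(7565635 + 1449616*398)/1204 = -282223 + √(7565635 + 576947168)/1204 = -282223 + √584512803/1204 = -282223 + (3*√64945867)/1204 = -282223 + 3*√64945867/1204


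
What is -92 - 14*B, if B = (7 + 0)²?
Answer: -778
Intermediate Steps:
B = 49 (B = 7² = 49)
-92 - 14*B = -92 - 14*49 = -92 - 686 = -778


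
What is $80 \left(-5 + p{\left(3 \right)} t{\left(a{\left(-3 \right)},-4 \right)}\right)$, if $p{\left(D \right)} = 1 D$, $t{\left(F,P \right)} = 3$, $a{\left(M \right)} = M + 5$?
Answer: $320$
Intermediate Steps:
$a{\left(M \right)} = 5 + M$
$p{\left(D \right)} = D$
$80 \left(-5 + p{\left(3 \right)} t{\left(a{\left(-3 \right)},-4 \right)}\right) = 80 \left(-5 + 3 \cdot 3\right) = 80 \left(-5 + 9\right) = 80 \cdot 4 = 320$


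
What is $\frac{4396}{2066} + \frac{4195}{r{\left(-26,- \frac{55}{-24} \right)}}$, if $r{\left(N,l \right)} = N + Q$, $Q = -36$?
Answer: $- \frac{4197159}{64046} \approx -65.533$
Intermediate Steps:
$r{\left(N,l \right)} = -36 + N$ ($r{\left(N,l \right)} = N - 36 = -36 + N$)
$\frac{4396}{2066} + \frac{4195}{r{\left(-26,- \frac{55}{-24} \right)}} = \frac{4396}{2066} + \frac{4195}{-36 - 26} = 4396 \cdot \frac{1}{2066} + \frac{4195}{-62} = \frac{2198}{1033} + 4195 \left(- \frac{1}{62}\right) = \frac{2198}{1033} - \frac{4195}{62} = - \frac{4197159}{64046}$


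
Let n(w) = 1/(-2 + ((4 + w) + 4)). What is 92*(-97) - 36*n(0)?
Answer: -8930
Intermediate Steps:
n(w) = 1/(6 + w) (n(w) = 1/(-2 + (8 + w)) = 1/(6 + w))
92*(-97) - 36*n(0) = 92*(-97) - 36/(6 + 0) = -8924 - 36/6 = -8924 - 36*⅙ = -8924 - 6 = -8930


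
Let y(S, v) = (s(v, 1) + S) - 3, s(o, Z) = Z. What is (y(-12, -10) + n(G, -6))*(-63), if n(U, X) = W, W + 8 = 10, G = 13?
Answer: 756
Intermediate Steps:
W = 2 (W = -8 + 10 = 2)
y(S, v) = -2 + S (y(S, v) = (1 + S) - 3 = -2 + S)
n(U, X) = 2
(y(-12, -10) + n(G, -6))*(-63) = ((-2 - 12) + 2)*(-63) = (-14 + 2)*(-63) = -12*(-63) = 756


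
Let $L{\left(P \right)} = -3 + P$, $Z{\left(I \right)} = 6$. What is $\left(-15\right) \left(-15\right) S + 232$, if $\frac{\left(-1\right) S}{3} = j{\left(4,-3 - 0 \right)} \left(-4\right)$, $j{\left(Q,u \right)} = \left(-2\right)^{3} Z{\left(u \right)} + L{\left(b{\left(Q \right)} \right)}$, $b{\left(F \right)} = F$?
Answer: $-126668$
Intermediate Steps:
$j{\left(Q,u \right)} = -51 + Q$ ($j{\left(Q,u \right)} = \left(-2\right)^{3} \cdot 6 + \left(-3 + Q\right) = \left(-8\right) 6 + \left(-3 + Q\right) = -48 + \left(-3 + Q\right) = -51 + Q$)
$S = -564$ ($S = - 3 \left(-51 + 4\right) \left(-4\right) = - 3 \left(\left(-47\right) \left(-4\right)\right) = \left(-3\right) 188 = -564$)
$\left(-15\right) \left(-15\right) S + 232 = \left(-15\right) \left(-15\right) \left(-564\right) + 232 = 225 \left(-564\right) + 232 = -126900 + 232 = -126668$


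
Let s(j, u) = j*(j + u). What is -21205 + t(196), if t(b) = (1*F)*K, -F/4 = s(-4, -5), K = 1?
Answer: -21349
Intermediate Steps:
F = -144 (F = -(-16)*(-4 - 5) = -(-16)*(-9) = -4*36 = -144)
t(b) = -144 (t(b) = (1*(-144))*1 = -144*1 = -144)
-21205 + t(196) = -21205 - 144 = -21349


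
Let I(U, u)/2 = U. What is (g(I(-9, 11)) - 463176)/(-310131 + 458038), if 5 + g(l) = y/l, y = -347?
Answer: -8336911/2662326 ≈ -3.1314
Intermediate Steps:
I(U, u) = 2*U
g(l) = -5 - 347/l
(g(I(-9, 11)) - 463176)/(-310131 + 458038) = ((-5 - 347/(2*(-9))) - 463176)/(-310131 + 458038) = ((-5 - 347/(-18)) - 463176)/147907 = ((-5 - 347*(-1/18)) - 463176)*(1/147907) = ((-5 + 347/18) - 463176)*(1/147907) = (257/18 - 463176)*(1/147907) = -8336911/18*1/147907 = -8336911/2662326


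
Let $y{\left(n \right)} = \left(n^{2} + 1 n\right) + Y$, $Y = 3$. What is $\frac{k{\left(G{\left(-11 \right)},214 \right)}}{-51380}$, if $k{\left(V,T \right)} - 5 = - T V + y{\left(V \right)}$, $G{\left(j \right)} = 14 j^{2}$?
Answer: $- \frac{1254411}{25690} \approx -48.829$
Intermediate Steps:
$y{\left(n \right)} = 3 + n + n^{2}$ ($y{\left(n \right)} = \left(n^{2} + 1 n\right) + 3 = \left(n^{2} + n\right) + 3 = \left(n + n^{2}\right) + 3 = 3 + n + n^{2}$)
$k{\left(V,T \right)} = 8 + V + V^{2} - T V$ ($k{\left(V,T \right)} = 5 + \left(- T V + \left(3 + V + V^{2}\right)\right) = 5 - \left(-3 - V - V^{2} + T V\right) = 5 + \left(3 + V + V^{2} - T V\right) = 8 + V + V^{2} - T V$)
$\frac{k{\left(G{\left(-11 \right)},214 \right)}}{-51380} = \frac{8 + 14 \left(-11\right)^{2} + \left(14 \left(-11\right)^{2}\right)^{2} - 214 \cdot 14 \left(-11\right)^{2}}{-51380} = \left(8 + 14 \cdot 121 + \left(14 \cdot 121\right)^{2} - 214 \cdot 14 \cdot 121\right) \left(- \frac{1}{51380}\right) = \left(8 + 1694 + 1694^{2} - 214 \cdot 1694\right) \left(- \frac{1}{51380}\right) = \left(8 + 1694 + 2869636 - 362516\right) \left(- \frac{1}{51380}\right) = 2508822 \left(- \frac{1}{51380}\right) = - \frac{1254411}{25690}$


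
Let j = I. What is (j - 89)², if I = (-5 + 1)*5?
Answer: 11881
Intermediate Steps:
I = -20 (I = -4*5 = -20)
j = -20
(j - 89)² = (-20 - 89)² = (-109)² = 11881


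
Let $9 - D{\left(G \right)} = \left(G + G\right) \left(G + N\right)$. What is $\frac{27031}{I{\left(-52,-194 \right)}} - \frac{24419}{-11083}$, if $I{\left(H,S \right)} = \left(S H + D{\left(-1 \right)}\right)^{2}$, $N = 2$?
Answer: $\frac{2490788535192}{1130352964483} \approx 2.2035$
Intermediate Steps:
$D{\left(G \right)} = 9 - 2 G \left(2 + G\right)$ ($D{\left(G \right)} = 9 - \left(G + G\right) \left(G + 2\right) = 9 - 2 G \left(2 + G\right)$)
$I{\left(H,S \right)} = \left(11 + H S\right)^{2}$ ($I{\left(H,S \right)} = \left(S H - \left(-13 + 2\right)\right)^{2} = \left(H S + \left(9 + 4 - 2\right)\right)^{2} = \left(H S + 11\right)^{2} = \left(11 + H S\right)^{2}$)
$\frac{27031}{I{\left(-52,-194 \right)}} - \frac{24419}{-11083} = \frac{27031}{\left(11 - -10088\right)^{2}} - \frac{24419}{-11083} = \frac{27031}{\left(11 + 10088\right)^{2}} - - \frac{24419}{11083} = \frac{27031}{10099^{2}} + \frac{24419}{11083} = \frac{27031}{101989801} + \frac{24419}{11083} = \frac{2490788535192}{1130352964483}$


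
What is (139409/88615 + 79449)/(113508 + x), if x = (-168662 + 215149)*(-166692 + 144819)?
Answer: -7040512544/90094573019445 ≈ -7.8146e-5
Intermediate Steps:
x = -1016810151 (x = 46487*(-21873) = -1016810151)
(139409/88615 + 79449)/(113508 + x) = (139409/88615 + 79449)/(113508 - 1016810151) = (139409*(1/88615) + 79449)/(-1016696643) = (139409/88615 + 79449)*(-1/1016696643) = (7040512544/88615)*(-1/1016696643) = -7040512544/90094573019445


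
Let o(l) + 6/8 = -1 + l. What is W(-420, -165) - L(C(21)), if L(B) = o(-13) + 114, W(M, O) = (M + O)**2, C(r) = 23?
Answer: 1368503/4 ≈ 3.4213e+5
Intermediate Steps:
o(l) = -7/4 + l (o(l) = -3/4 + (-1 + l) = -7/4 + l)
L(B) = 397/4 (L(B) = (-7/4 - 13) + 114 = -59/4 + 114 = 397/4)
W(-420, -165) - L(C(21)) = (-420 - 165)**2 - 1*397/4 = (-585)**2 - 397/4 = 342225 - 397/4 = 1368503/4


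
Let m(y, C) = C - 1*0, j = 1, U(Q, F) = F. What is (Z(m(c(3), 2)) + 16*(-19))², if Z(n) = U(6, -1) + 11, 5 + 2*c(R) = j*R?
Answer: 86436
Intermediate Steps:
c(R) = -5/2 + R/2 (c(R) = -5/2 + (1*R)/2 = -5/2 + R/2)
m(y, C) = C (m(y, C) = C + 0 = C)
Z(n) = 10 (Z(n) = -1 + 11 = 10)
(Z(m(c(3), 2)) + 16*(-19))² = (10 + 16*(-19))² = (10 - 304)² = (-294)² = 86436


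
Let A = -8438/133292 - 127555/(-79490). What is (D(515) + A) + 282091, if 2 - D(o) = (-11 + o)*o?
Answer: 5969051330002/264884527 ≈ 22535.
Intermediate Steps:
A = 408283111/264884527 (A = -8438*1/133292 - 127555*(-1/79490) = -4219/66646 + 25511/15898 = 408283111/264884527 ≈ 1.5414)
D(o) = 2 - o*(-11 + o) (D(o) = 2 - (-11 + o)*o = 2 - o*(-11 + o))
(D(515) + A) + 282091 = ((2 - 1*515**2 + 11*515) + 408283111/264884527) + 282091 = ((2 - 1*265225 + 5665) + 408283111/264884527) + 282091 = ((2 - 265225 + 5665) + 408283111/264884527) + 282091 = (-259558 + 408283111/264884527) + 282091 = -68752489775955/264884527 + 282091 = 5969051330002/264884527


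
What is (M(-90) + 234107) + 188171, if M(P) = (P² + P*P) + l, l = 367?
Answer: 438845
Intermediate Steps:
M(P) = 367 + 2*P² (M(P) = (P² + P*P) + 367 = (P² + P²) + 367 = 2*P² + 367 = 367 + 2*P²)
(M(-90) + 234107) + 188171 = ((367 + 2*(-90)²) + 234107) + 188171 = ((367 + 2*8100) + 234107) + 188171 = ((367 + 16200) + 234107) + 188171 = (16567 + 234107) + 188171 = 250674 + 188171 = 438845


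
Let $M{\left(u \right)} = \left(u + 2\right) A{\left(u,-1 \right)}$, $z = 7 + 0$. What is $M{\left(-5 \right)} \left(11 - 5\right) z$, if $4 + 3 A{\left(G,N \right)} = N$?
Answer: $210$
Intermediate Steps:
$z = 7$
$A{\left(G,N \right)} = - \frac{4}{3} + \frac{N}{3}$
$M{\left(u \right)} = - \frac{10}{3} - \frac{5 u}{3}$ ($M{\left(u \right)} = \left(u + 2\right) \left(- \frac{4}{3} + \frac{1}{3} \left(-1\right)\right) = \left(2 + u\right) \left(- \frac{4}{3} - \frac{1}{3}\right) = \left(2 + u\right) \left(- \frac{5}{3}\right) = - \frac{10}{3} - \frac{5 u}{3}$)
$M{\left(-5 \right)} \left(11 - 5\right) z = \left(- \frac{10}{3} - - \frac{25}{3}\right) \left(11 - 5\right) 7 = \left(- \frac{10}{3} + \frac{25}{3}\right) \left(11 - 5\right) 7 = 5 \cdot 6 \cdot 7 = 30 \cdot 7 = 210$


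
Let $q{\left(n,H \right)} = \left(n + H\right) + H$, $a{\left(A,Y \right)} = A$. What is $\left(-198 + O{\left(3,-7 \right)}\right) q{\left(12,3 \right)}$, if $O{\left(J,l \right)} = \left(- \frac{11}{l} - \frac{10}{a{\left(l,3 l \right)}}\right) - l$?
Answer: $-3384$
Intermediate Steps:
$O{\left(J,l \right)} = - l - \frac{21}{l}$ ($O{\left(J,l \right)} = \left(- \frac{11}{l} - \frac{10}{l}\right) - l = - \frac{21}{l} - l = - l - \frac{21}{l}$)
$q{\left(n,H \right)} = n + 2 H$ ($q{\left(n,H \right)} = \left(H + n\right) + H = n + 2 H$)
$\left(-198 + O{\left(3,-7 \right)}\right) q{\left(12,3 \right)} = \left(-198 - \left(-7 + \frac{21}{-7}\right)\right) \left(12 + 2 \cdot 3\right) = \left(-198 + \left(7 - -3\right)\right) \left(12 + 6\right) = \left(-198 + \left(7 + 3\right)\right) 18 = \left(-198 + 10\right) 18 = \left(-188\right) 18 = -3384$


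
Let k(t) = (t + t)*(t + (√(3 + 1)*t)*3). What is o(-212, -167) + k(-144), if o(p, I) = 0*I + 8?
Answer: 290312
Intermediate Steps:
o(p, I) = 8 (o(p, I) = 0 + 8 = 8)
k(t) = 14*t² (k(t) = (2*t)*(t + (√4*t)*3) = (2*t)*(t + (2*t)*3) = (2*t)*(t + 6*t) = (2*t)*(7*t) = 14*t²)
o(-212, -167) + k(-144) = 8 + 14*(-144)² = 8 + 14*20736 = 8 + 290304 = 290312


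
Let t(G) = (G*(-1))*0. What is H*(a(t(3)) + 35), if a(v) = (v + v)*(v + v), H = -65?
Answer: -2275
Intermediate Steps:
t(G) = 0 (t(G) = -G*0 = 0)
a(v) = 4*v² (a(v) = (2*v)*(2*v) = 4*v²)
H*(a(t(3)) + 35) = -65*(4*0² + 35) = -65*(4*0 + 35) = -65*(0 + 35) = -65*35 = -2275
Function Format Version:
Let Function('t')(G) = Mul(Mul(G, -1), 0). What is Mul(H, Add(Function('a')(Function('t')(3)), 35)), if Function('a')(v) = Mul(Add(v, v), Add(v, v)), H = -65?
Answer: -2275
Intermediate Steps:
Function('t')(G) = 0 (Function('t')(G) = Mul(Mul(-1, G), 0) = 0)
Function('a')(v) = Mul(4, Pow(v, 2)) (Function('a')(v) = Mul(Mul(2, v), Mul(2, v)) = Mul(4, Pow(v, 2)))
Mul(H, Add(Function('a')(Function('t')(3)), 35)) = Mul(-65, Add(Mul(4, Pow(0, 2)), 35)) = Mul(-65, Add(Mul(4, 0), 35)) = Mul(-65, Add(0, 35)) = Mul(-65, 35) = -2275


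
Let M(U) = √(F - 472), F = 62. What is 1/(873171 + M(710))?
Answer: 873171/762427595651 - I*√410/762427595651 ≈ 1.1453e-6 - 2.6558e-11*I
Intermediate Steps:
M(U) = I*√410 (M(U) = √(62 - 472) = √(-410) = I*√410)
1/(873171 + M(710)) = 1/(873171 + I*√410)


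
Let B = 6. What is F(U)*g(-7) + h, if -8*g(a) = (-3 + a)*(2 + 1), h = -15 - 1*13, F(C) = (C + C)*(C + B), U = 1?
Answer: 49/2 ≈ 24.500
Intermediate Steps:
F(C) = 2*C*(6 + C) (F(C) = (C + C)*(C + 6) = (2*C)*(6 + C) = 2*C*(6 + C))
h = -28 (h = -15 - 13 = -28)
g(a) = 9/8 - 3*a/8 (g(a) = -(-3 + a)*(2 + 1)/8 = -(-3 + a)*3/8 = -(-9 + 3*a)/8 = 9/8 - 3*a/8)
F(U)*g(-7) + h = (2*1*(6 + 1))*(9/8 - 3/8*(-7)) - 28 = (2*1*7)*(9/8 + 21/8) - 28 = 14*(15/4) - 28 = 105/2 - 28 = 49/2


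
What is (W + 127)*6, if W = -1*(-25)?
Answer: 912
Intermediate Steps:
W = 25
(W + 127)*6 = (25 + 127)*6 = 152*6 = 912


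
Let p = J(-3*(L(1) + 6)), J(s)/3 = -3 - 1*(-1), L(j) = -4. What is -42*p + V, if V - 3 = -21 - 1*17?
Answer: 217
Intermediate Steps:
V = -35 (V = 3 + (-21 - 1*17) = 3 + (-21 - 17) = 3 - 38 = -35)
J(s) = -6 (J(s) = 3*(-3 - 1*(-1)) = 3*(-3 + 1) = 3*(-2) = -6)
p = -6
-42*p + V = -42*(-6) - 35 = 252 - 35 = 217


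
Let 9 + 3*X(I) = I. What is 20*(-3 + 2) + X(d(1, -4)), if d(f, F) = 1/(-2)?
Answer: -139/6 ≈ -23.167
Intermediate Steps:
d(f, F) = -½
X(I) = -3 + I/3
20*(-3 + 2) + X(d(1, -4)) = 20*(-3 + 2) + (-3 + (⅓)*(-½)) = 20*(-1) + (-3 - ⅙) = -20 - 19/6 = -139/6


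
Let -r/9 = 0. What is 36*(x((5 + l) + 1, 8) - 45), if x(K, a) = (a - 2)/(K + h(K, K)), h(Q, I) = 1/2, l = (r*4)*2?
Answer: -20628/13 ≈ -1586.8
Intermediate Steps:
r = 0 (r = -9*0 = 0)
l = 0 (l = (0*4)*2 = 0*2 = 0)
h(Q, I) = ½ (h(Q, I) = 1*(½) = ½)
x(K, a) = (-2 + a)/(½ + K) (x(K, a) = (a - 2)/(K + ½) = (-2 + a)/(½ + K))
36*(x((5 + l) + 1, 8) - 45) = 36*(2*(-2 + 8)/(1 + 2*((5 + 0) + 1)) - 45) = 36*(2*6/(1 + 2*(5 + 1)) - 45) = 36*(2*6/(1 + 2*6) - 45) = 36*(2*6/(1 + 12) - 45) = 36*(2*6/13 - 45) = 36*(2*(1/13)*6 - 45) = 36*(12/13 - 45) = 36*(-573/13) = -20628/13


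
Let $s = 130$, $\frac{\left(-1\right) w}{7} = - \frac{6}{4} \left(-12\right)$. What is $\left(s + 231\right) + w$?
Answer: $235$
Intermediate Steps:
$w = -126$ ($w = - 7 - \frac{6}{4} \left(-12\right) = - 7 \left(-6\right) \frac{1}{4} \left(-12\right) = - 7 \left(\left(- \frac{3}{2}\right) \left(-12\right)\right) = \left(-7\right) 18 = -126$)
$\left(s + 231\right) + w = \left(130 + 231\right) - 126 = 361 - 126 = 235$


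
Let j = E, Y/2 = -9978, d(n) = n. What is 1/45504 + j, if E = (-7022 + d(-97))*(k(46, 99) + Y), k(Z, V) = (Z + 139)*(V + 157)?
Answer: -8877333314303/45504 ≈ -1.9509e+8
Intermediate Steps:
Y = -19956 (Y = 2*(-9978) = -19956)
k(Z, V) = (139 + Z)*(157 + V)
E = -195089076 (E = (-7022 - 97)*((21823 + 139*99 + 157*46 + 99*46) - 19956) = -7119*((21823 + 13761 + 7222 + 4554) - 19956) = -7119*(47360 - 19956) = -7119*27404 = -195089076)
j = -195089076
1/45504 + j = 1/45504 - 195089076 = -8877333314303/45504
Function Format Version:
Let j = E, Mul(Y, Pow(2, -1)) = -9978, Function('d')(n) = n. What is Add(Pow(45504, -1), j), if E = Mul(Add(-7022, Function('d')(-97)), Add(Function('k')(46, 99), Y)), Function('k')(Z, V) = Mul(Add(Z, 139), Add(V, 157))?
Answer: Rational(-8877333314303, 45504) ≈ -1.9509e+8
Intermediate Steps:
Y = -19956 (Y = Mul(2, -9978) = -19956)
Function('k')(Z, V) = Mul(Add(139, Z), Add(157, V))
E = -195089076 (E = Mul(Add(-7022, -97), Add(Add(21823, Mul(139, 99), Mul(157, 46), Mul(99, 46)), -19956)) = Mul(-7119, Add(Add(21823, 13761, 7222, 4554), -19956)) = Mul(-7119, Add(47360, -19956)) = Mul(-7119, 27404) = -195089076)
j = -195089076
Add(Pow(45504, -1), j) = Add(Pow(45504, -1), -195089076) = Add(Rational(1, 45504), -195089076) = Rational(-8877333314303, 45504)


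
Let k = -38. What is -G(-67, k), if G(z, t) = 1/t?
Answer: 1/38 ≈ 0.026316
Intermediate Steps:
-G(-67, k) = -1/(-38) = -1*(-1/38) = 1/38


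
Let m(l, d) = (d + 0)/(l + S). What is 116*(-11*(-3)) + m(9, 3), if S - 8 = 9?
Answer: 99531/26 ≈ 3828.1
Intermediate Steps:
S = 17 (S = 8 + 9 = 17)
m(l, d) = d/(17 + l) (m(l, d) = (d + 0)/(l + 17) = d/(17 + l))
116*(-11*(-3)) + m(9, 3) = 116*(-11*(-3)) + 3/(17 + 9) = 116*33 + 3/26 = 3828 + 3*(1/26) = 3828 + 3/26 = 99531/26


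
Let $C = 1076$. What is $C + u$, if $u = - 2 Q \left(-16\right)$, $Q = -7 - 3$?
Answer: $756$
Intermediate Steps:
$Q = -10$
$u = -320$ ($u = \left(-2\right) \left(-10\right) \left(-16\right) = 20 \left(-16\right) = -320$)
$C + u = 1076 - 320 = 756$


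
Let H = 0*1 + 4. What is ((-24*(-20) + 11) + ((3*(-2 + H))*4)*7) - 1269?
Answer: -610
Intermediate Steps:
H = 4 (H = 0 + 4 = 4)
((-24*(-20) + 11) + ((3*(-2 + H))*4)*7) - 1269 = ((-24*(-20) + 11) + ((3*(-2 + 4))*4)*7) - 1269 = ((480 + 11) + ((3*2)*4)*7) - 1269 = (491 + (6*4)*7) - 1269 = (491 + 24*7) - 1269 = (491 + 168) - 1269 = 659 - 1269 = -610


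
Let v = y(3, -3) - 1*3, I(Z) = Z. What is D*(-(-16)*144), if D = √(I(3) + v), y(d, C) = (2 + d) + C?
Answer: 2304*√2 ≈ 3258.3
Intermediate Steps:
y(d, C) = 2 + C + d
v = -1 (v = (2 - 3 + 3) - 1*3 = 2 - 3 = -1)
D = √2 (D = √(3 - 1) = √2 ≈ 1.4142)
D*(-(-16)*144) = √2*(-(-16)*144) = √2*(-16*(-144)) = √2*2304 = 2304*√2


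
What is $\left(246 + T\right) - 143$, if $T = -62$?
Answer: $41$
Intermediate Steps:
$\left(246 + T\right) - 143 = \left(246 - 62\right) - 143 = 184 - 143 = 41$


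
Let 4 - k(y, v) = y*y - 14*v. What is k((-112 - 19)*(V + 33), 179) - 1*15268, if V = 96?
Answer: -285588959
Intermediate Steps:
k(y, v) = 4 - y² + 14*v (k(y, v) = 4 - (y*y - 14*v) = 4 - (y² - 14*v) = 4 + (-y² + 14*v) = 4 - y² + 14*v)
k((-112 - 19)*(V + 33), 179) - 1*15268 = (4 - ((-112 - 19)*(96 + 33))² + 14*179) - 1*15268 = (4 - (-131*129)² + 2506) - 15268 = (4 - 1*(-16899)² + 2506) - 15268 = (4 - 1*285576201 + 2506) - 15268 = (4 - 285576201 + 2506) - 15268 = -285573691 - 15268 = -285588959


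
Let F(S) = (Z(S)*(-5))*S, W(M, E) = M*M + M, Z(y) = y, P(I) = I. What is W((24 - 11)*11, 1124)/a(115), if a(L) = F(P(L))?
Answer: -20592/66125 ≈ -0.31141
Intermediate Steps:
W(M, E) = M + M**2 (W(M, E) = M**2 + M = M + M**2)
F(S) = -5*S**2 (F(S) = (S*(-5))*S = (-5*S)*S = -5*S**2)
a(L) = -5*L**2
W((24 - 11)*11, 1124)/a(115) = (((24 - 11)*11)*(1 + (24 - 11)*11))/((-5*115**2)) = ((13*11)*(1 + 13*11))/((-5*13225)) = (143*(1 + 143))/(-66125) = (143*144)*(-1/66125) = 20592*(-1/66125) = -20592/66125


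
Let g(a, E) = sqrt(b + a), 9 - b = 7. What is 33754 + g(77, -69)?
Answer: 33754 + sqrt(79) ≈ 33763.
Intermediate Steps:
b = 2 (b = 9 - 1*7 = 9 - 7 = 2)
g(a, E) = sqrt(2 + a)
33754 + g(77, -69) = 33754 + sqrt(2 + 77) = 33754 + sqrt(79)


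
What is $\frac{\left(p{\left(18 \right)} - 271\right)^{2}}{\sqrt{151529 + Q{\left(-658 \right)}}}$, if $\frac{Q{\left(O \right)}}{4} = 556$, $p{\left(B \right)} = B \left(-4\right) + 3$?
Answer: $\frac{115600 \sqrt{153753}}{153753} \approx 294.81$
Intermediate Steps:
$p{\left(B \right)} = 3 - 4 B$ ($p{\left(B \right)} = - 4 B + 3 = 3 - 4 B$)
$Q{\left(O \right)} = 2224$ ($Q{\left(O \right)} = 4 \cdot 556 = 2224$)
$\frac{\left(p{\left(18 \right)} - 271\right)^{2}}{\sqrt{151529 + Q{\left(-658 \right)}}} = \frac{\left(\left(3 - 72\right) - 271\right)^{2}}{\sqrt{151529 + 2224}} = \frac{\left(\left(3 - 72\right) - 271\right)^{2}}{\sqrt{153753}} = \left(-69 - 271\right)^{2} \frac{\sqrt{153753}}{153753} = \left(-340\right)^{2} \frac{\sqrt{153753}}{153753} = 115600 \frac{\sqrt{153753}}{153753} = \frac{115600 \sqrt{153753}}{153753}$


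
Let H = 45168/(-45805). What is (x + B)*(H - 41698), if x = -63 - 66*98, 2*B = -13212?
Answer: 25091959775946/45805 ≈ 5.4780e+8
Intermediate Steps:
B = -6606 (B = (½)*(-13212) = -6606)
x = -6531 (x = -63 - 6468 = -6531)
H = -45168/45805 (H = 45168*(-1/45805) = -45168/45805 ≈ -0.98609)
(x + B)*(H - 41698) = (-6531 - 6606)*(-45168/45805 - 41698) = -13137*(-1910022058/45805) = 25091959775946/45805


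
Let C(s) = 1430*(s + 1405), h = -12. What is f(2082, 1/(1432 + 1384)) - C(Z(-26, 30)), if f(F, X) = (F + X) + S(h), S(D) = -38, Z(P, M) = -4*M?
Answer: -5168784895/2816 ≈ -1.8355e+6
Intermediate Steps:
f(F, X) = -38 + F + X (f(F, X) = (F + X) - 38 = -38 + F + X)
C(s) = 2009150 + 1430*s (C(s) = 1430*(1405 + s) = 2009150 + 1430*s)
f(2082, 1/(1432 + 1384)) - C(Z(-26, 30)) = (-38 + 2082 + 1/(1432 + 1384)) - (2009150 + 1430*(-4*30)) = (-38 + 2082 + 1/2816) - (2009150 + 1430*(-120)) = (-38 + 2082 + 1/2816) - (2009150 - 171600) = 5755905/2816 - 1*1837550 = 5755905/2816 - 1837550 = -5168784895/2816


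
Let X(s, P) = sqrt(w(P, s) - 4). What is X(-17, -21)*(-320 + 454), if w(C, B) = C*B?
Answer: 134*sqrt(353) ≈ 2517.6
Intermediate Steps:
w(C, B) = B*C
X(s, P) = sqrt(-4 + P*s) (X(s, P) = sqrt(s*P - 4) = sqrt(P*s - 4) = sqrt(-4 + P*s))
X(-17, -21)*(-320 + 454) = sqrt(-4 - 21*(-17))*(-320 + 454) = sqrt(-4 + 357)*134 = sqrt(353)*134 = 134*sqrt(353)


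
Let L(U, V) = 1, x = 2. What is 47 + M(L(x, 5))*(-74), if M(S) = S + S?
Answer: -101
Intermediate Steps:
M(S) = 2*S
47 + M(L(x, 5))*(-74) = 47 + (2*1)*(-74) = 47 + 2*(-74) = 47 - 148 = -101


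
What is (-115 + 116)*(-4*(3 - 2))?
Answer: -4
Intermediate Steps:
(-115 + 116)*(-4*(3 - 2)) = 1*(-4*1) = 1*(-4) = -4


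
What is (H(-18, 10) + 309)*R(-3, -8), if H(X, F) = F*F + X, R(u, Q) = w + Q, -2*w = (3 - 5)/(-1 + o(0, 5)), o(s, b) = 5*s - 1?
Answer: -6647/2 ≈ -3323.5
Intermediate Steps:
o(s, b) = -1 + 5*s
w = -½ (w = -(3 - 5)/(2*(-1 + (-1 + 5*0))) = -(-1)/(-1 + (-1 + 0)) = -(-1)/(-1 - 1) = -(-1)/(-2) = -(-1)*(-1)/2 = -½*1 = -½ ≈ -0.50000)
R(u, Q) = -½ + Q
H(X, F) = X + F² (H(X, F) = F² + X = X + F²)
(H(-18, 10) + 309)*R(-3, -8) = ((-18 + 10²) + 309)*(-½ - 8) = ((-18 + 100) + 309)*(-17/2) = (82 + 309)*(-17/2) = 391*(-17/2) = -6647/2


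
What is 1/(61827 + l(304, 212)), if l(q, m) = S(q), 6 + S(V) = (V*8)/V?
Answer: 1/61829 ≈ 1.6174e-5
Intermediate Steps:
S(V) = 2 (S(V) = -6 + (V*8)/V = -6 + (8*V)/V = -6 + 8 = 2)
l(q, m) = 2
1/(61827 + l(304, 212)) = 1/(61827 + 2) = 1/61829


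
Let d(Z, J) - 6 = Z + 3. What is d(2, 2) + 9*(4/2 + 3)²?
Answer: 236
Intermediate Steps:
d(Z, J) = 9 + Z (d(Z, J) = 6 + (Z + 3) = 6 + (3 + Z) = 9 + Z)
d(2, 2) + 9*(4/2 + 3)² = (9 + 2) + 9*(4/2 + 3)² = 11 + 9*(4*(½) + 3)² = 11 + 9*(2 + 3)² = 11 + 9*5² = 11 + 9*25 = 11 + 225 = 236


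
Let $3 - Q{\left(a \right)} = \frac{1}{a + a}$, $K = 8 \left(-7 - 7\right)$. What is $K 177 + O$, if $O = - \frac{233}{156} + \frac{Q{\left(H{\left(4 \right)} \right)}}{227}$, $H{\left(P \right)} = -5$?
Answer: $- \frac{3510299477}{177060} \approx -19825.0$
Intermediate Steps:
$K = -112$ ($K = 8 \left(-14\right) = -112$)
$Q{\left(a \right)} = 3 - \frac{1}{2 a}$ ($Q{\left(a \right)} = 3 - \frac{1}{a + a} = 3 - \frac{1}{2 a}$)
$O = - \frac{262037}{177060}$ ($O = - \frac{233}{156} + \frac{3 - \frac{1}{2 \left(-5\right)}}{227} = \left(-233\right) \frac{1}{156} + \left(3 - - \frac{1}{10}\right) \frac{1}{227} = - \frac{233}{156} + \left(3 + \frac{1}{10}\right) \frac{1}{227} = - \frac{233}{156} + \frac{31}{10} \cdot \frac{1}{227} = - \frac{233}{156} + \frac{31}{2270} = - \frac{262037}{177060} \approx -1.4799$)
$K 177 + O = \left(-112\right) 177 - \frac{262037}{177060} = -19824 - \frac{262037}{177060} = - \frac{3510299477}{177060}$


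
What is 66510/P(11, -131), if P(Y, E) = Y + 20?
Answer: 66510/31 ≈ 2145.5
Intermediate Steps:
P(Y, E) = 20 + Y
66510/P(11, -131) = 66510/(20 + 11) = 66510/31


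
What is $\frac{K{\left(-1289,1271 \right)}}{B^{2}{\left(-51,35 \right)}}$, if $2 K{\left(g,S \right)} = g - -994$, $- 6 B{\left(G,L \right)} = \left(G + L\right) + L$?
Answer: $- \frac{5310}{361} \approx -14.709$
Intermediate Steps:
$B{\left(G,L \right)} = - \frac{L}{3} - \frac{G}{6}$ ($B{\left(G,L \right)} = - \frac{\left(G + L\right) + L}{6} = - \frac{G + 2 L}{6} = - \frac{L}{3} - \frac{G}{6}$)
$K{\left(g,S \right)} = 497 + \frac{g}{2}$ ($K{\left(g,S \right)} = \frac{g - -994}{2} = \frac{g + 994}{2} = \frac{994 + g}{2} = 497 + \frac{g}{2}$)
$\frac{K{\left(-1289,1271 \right)}}{B^{2}{\left(-51,35 \right)}} = \frac{497 + \frac{1}{2} \left(-1289\right)}{\left(\left(- \frac{1}{3}\right) 35 - - \frac{17}{2}\right)^{2}} = \frac{497 - \frac{1289}{2}}{\left(- \frac{35}{3} + \frac{17}{2}\right)^{2}} = - \frac{295}{2 \left(- \frac{19}{6}\right)^{2}} = - \frac{295}{2 \cdot \frac{361}{36}} = \left(- \frac{295}{2}\right) \frac{36}{361} = - \frac{5310}{361}$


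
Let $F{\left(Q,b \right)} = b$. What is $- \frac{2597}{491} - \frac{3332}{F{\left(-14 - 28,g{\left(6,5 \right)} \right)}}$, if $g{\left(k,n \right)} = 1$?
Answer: $- \frac{1638609}{491} \approx -3337.3$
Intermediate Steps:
$- \frac{2597}{491} - \frac{3332}{F{\left(-14 - 28,g{\left(6,5 \right)} \right)}} = - \frac{2597}{491} - \frac{3332}{1} = \left(-2597\right) \frac{1}{491} - 3332 = - \frac{2597}{491} - 3332 = - \frac{1638609}{491}$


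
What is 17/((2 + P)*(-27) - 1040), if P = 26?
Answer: -17/1796 ≈ -0.0094655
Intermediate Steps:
17/((2 + P)*(-27) - 1040) = 17/((2 + 26)*(-27) - 1040) = 17/(28*(-27) - 1040) = 17/(-756 - 1040) = 17/(-1796) = -1/1796*17 = -17/1796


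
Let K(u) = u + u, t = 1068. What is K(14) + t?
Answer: 1096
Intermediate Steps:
K(u) = 2*u
K(14) + t = 2*14 + 1068 = 28 + 1068 = 1096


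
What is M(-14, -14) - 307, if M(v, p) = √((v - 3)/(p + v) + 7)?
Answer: -307 + √1491/14 ≈ -304.24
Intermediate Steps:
M(v, p) = √(7 + (-3 + v)/(p + v)) (M(v, p) = √((-3 + v)/(p + v) + 7) = √(7 + (-3 + v)/(p + v)))
M(-14, -14) - 307 = √((-3 + 7*(-14) + 8*(-14))/(-14 - 14)) - 307 = √((-3 - 98 - 112)/(-28)) - 307 = √(-1/28*(-213)) - 307 = √(213/28) - 307 = √1491/14 - 307 = -307 + √1491/14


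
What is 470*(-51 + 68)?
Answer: 7990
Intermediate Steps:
470*(-51 + 68) = 470*17 = 7990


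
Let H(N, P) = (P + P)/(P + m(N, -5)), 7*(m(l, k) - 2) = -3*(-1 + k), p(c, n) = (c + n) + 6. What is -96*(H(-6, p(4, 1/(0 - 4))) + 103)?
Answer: -4017504/401 ≈ -10019.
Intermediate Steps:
p(c, n) = 6 + c + n
m(l, k) = 17/7 - 3*k/7 (m(l, k) = 2 + (-3*(-1 + k))/7 = 2 + (3 - 3*k)/7 = 2 + (3/7 - 3*k/7) = 17/7 - 3*k/7)
H(N, P) = 2*P/(32/7 + P) (H(N, P) = (P + P)/(P + (17/7 - 3/7*(-5))) = (2*P)/(P + (17/7 + 15/7)) = (2*P)/(P + 32/7) = (2*P)/(32/7 + P) = 2*P/(32/7 + P))
-96*(H(-6, p(4, 1/(0 - 4))) + 103) = -96*(14*(6 + 4 + 1/(0 - 4))/(32 + 7*(6 + 4 + 1/(0 - 4))) + 103) = -96*(14*(6 + 4 + 1/(-4))/(32 + 7*(6 + 4 + 1/(-4))) + 103) = -96*(14*(6 + 4 - 1/4)/(32 + 7*(6 + 4 - 1/4)) + 103) = -96*(14*(39/4)/(32 + 7*(39/4)) + 103) = -96*(14*(39/4)/(32 + 273/4) + 103) = -96*(14*(39/4)/(401/4) + 103) = -96*(14*(39/4)*(4/401) + 103) = -96*(546/401 + 103) = -96*41849/401 = -4017504/401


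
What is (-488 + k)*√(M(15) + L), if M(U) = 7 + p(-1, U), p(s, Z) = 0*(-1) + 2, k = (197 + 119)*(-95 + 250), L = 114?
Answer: 48492*√123 ≈ 5.3780e+5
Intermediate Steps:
k = 48980 (k = 316*155 = 48980)
p(s, Z) = 2 (p(s, Z) = 0 + 2 = 2)
M(U) = 9 (M(U) = 7 + 2 = 9)
(-488 + k)*√(M(15) + L) = (-488 + 48980)*√(9 + 114) = 48492*√123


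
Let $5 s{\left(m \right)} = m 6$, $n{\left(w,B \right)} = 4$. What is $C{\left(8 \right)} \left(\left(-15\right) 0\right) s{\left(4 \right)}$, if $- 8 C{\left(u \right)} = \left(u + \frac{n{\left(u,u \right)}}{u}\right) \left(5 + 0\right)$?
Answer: $0$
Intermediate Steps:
$s{\left(m \right)} = \frac{6 m}{5}$ ($s{\left(m \right)} = \frac{m 6}{5} = \frac{6 m}{5}$)
$C{\left(u \right)} = - \frac{5}{2 u} - \frac{5 u}{8}$ ($C{\left(u \right)} = - \frac{\left(u + \frac{4}{u}\right) \left(5 + 0\right)}{8} = - \frac{\left(u + \frac{4}{u}\right) 5}{8} = - \frac{5 u + \frac{20}{u}}{8} = - \frac{5}{2 u} - \frac{5 u}{8}$)
$C{\left(8 \right)} \left(\left(-15\right) 0\right) s{\left(4 \right)} = \frac{5 \left(-4 - 8^{2}\right)}{8 \cdot 8} \left(\left(-15\right) 0\right) \frac{6}{5} \cdot 4 = \frac{5}{8} \cdot \frac{1}{8} \left(-4 - 64\right) 0 \cdot \frac{24}{5} = \frac{5}{8} \cdot \frac{1}{8} \left(-68\right) 0 \cdot \frac{24}{5} = \left(- \frac{85}{16}\right) 0 \cdot \frac{24}{5} = 0 \cdot \frac{24}{5} = 0$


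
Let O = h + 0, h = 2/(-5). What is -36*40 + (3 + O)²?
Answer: -35831/25 ≈ -1433.2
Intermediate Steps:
h = -⅖ (h = 2*(-⅕) = -⅖ ≈ -0.40000)
O = -⅖ (O = -⅖ + 0 = -⅖ ≈ -0.40000)
-36*40 + (3 + O)² = -36*40 + (3 - ⅖)² = -1440 + (13/5)² = -1440 + 169/25 = -35831/25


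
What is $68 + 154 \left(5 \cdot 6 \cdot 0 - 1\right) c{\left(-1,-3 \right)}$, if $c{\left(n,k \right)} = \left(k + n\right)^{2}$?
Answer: $-2396$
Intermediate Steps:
$68 + 154 \left(5 \cdot 6 \cdot 0 - 1\right) c{\left(-1,-3 \right)} = 68 + 154 \left(5 \cdot 6 \cdot 0 - 1\right) \left(-3 - 1\right)^{2} = 68 + 154 \left(30 \cdot 0 - 1\right) \left(-4\right)^{2} = 68 + 154 \left(0 - 1\right) 16 = 68 + 154 \left(\left(-1\right) 16\right) = 68 + 154 \left(-16\right) = 68 - 2464 = -2396$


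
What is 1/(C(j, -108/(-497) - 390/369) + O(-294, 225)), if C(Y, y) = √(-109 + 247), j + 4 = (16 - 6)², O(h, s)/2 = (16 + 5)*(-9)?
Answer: -63/23791 - √138/142746 ≈ -0.0027304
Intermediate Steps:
O(h, s) = -378 (O(h, s) = 2*((16 + 5)*(-9)) = 2*(21*(-9)) = 2*(-189) = -378)
j = 96 (j = -4 + (16 - 6)² = -4 + 10² = -4 + 100 = 96)
C(Y, y) = √138
1/(C(j, -108/(-497) - 390/369) + O(-294, 225)) = 1/(√138 - 378) = 1/(-378 + √138)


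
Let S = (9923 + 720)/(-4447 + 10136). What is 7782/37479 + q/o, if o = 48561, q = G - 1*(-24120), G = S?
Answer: 2431033526465/3451360267797 ≈ 0.70437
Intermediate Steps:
S = 10643/5689 ≈ 1.8708
G = 10643/5689 ≈ 1.8708
q = 137229323/5689 (q = 10643/5689 - 1*(-24120) = 10643/5689 + 24120 = 137229323/5689 ≈ 24122.)
7782/37479 + q/o = 7782/37479 + (137229323/5689)/48561 = 7782*(1/37479) + (137229323/5689)*(1/48561) = 2594/12493 + 137229323/276263529 = 2431033526465/3451360267797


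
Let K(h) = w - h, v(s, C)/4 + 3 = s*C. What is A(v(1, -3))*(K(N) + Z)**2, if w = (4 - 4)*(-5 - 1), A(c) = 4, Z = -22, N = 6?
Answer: 3136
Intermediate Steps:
v(s, C) = -12 + 4*C*s (v(s, C) = -12 + 4*(s*C) = -12 + 4*(C*s) = -12 + 4*C*s)
w = 0 (w = 0*(-6) = 0)
K(h) = -h (K(h) = 0 - h = -h)
A(v(1, -3))*(K(N) + Z)**2 = 4*(-1*6 - 22)**2 = 4*(-6 - 22)**2 = 4*(-28)**2 = 4*784 = 3136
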